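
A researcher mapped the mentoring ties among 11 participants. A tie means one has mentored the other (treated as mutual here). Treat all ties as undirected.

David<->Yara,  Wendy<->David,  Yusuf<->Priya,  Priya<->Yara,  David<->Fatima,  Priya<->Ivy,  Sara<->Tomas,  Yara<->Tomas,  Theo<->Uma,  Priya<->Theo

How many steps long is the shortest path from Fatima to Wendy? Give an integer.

One shortest route is Fatima – David – Wendy, which uses 2 edges, and Fatima and Wendy are not directly tied, so nothing shorter exists. So d(Fatima,Wendy) = 2.

2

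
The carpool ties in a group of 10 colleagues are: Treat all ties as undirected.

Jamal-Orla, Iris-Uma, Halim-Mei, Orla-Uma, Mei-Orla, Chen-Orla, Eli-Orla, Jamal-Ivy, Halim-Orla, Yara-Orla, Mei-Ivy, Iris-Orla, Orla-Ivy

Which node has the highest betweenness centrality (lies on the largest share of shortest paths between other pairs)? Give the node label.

Orla

Unnormalized betweenness of each node: Chen:0, Eli:0, Halim:0, Iris:0, Ivy:1/2, Jamal:0, Mei:1/2, Orla:31, Uma:0, Yara:0.
Orla has the largest value, 31, making it the main broker — the node through which the most shortest paths run.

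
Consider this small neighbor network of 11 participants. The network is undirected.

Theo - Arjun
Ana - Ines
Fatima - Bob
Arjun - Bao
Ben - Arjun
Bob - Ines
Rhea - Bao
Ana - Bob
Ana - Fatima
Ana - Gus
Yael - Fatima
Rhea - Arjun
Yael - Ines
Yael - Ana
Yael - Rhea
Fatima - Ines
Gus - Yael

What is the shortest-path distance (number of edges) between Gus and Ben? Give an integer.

4

One shortest route is Gus – Yael – Rhea – Arjun – Ben, which uses 4 edges, and at distance 3 from Gus we only reach {Arjun, Bao}, which does not include Ben. So d(Gus,Ben) = 4.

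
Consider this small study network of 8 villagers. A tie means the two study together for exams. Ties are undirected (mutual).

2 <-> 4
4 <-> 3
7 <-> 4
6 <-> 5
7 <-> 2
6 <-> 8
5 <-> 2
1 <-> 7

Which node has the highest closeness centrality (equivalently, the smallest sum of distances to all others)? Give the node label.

2

Farness (sum of distances to all others) for each node — 1:20, 2:12, 3:20, 4:14, 5:14, 6:18, 7:14, 8:24.
The smallest farness is 12, for 2, so 2 has the highest closeness.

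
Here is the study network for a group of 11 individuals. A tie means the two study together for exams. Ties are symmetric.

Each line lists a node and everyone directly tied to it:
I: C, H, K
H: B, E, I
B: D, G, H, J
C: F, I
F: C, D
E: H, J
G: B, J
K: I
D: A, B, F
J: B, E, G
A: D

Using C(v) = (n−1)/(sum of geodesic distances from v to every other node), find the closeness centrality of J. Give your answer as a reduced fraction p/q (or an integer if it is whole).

Distances from J: A:3, B:1, C:4, D:2, E:1, F:3, G:1, H:2, I:3, K:4. Sum = 24.
n = 11, so closeness = 10/24 = 5/12.

5/12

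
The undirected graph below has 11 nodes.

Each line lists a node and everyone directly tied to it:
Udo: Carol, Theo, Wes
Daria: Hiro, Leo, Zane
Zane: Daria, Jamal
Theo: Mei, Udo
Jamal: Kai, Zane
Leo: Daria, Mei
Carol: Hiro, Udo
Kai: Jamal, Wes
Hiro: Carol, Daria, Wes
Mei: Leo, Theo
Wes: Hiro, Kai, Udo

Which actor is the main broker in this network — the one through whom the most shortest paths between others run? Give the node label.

Daria

Unnormalized betweenness of each node: Carol:11/6, Daria:14, Hiro:59/6, Jamal:17/6, Kai:5, Leo:6, Mei:4, Theo:5, Udo:28/3, Wes:34/3, Zane:29/6.
Daria has the largest value, 14, making it the main broker — the node through which the most shortest paths run.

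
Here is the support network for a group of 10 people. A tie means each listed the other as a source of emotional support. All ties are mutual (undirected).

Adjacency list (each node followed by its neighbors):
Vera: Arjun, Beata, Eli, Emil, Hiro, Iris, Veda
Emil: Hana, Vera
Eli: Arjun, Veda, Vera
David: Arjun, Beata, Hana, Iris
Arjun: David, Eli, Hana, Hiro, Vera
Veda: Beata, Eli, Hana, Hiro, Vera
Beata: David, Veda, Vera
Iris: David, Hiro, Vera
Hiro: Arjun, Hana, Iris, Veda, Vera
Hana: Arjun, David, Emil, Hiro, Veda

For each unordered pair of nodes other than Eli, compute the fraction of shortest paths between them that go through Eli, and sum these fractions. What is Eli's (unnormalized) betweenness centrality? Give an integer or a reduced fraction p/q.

Pairs whose geodesics pass through Eli — Veda–Arjun: 1/4.
All other pairs contribute 0.
Summing the contributions gives betweenness(Eli) = 1/4.

1/4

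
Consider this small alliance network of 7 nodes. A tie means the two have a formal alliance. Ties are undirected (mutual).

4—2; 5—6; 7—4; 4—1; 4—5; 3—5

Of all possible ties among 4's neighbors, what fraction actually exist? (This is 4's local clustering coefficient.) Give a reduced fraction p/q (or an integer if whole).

0

4's neighbors: 1, 2, 5, and 7 (k = 4).
Possible neighbor pairs: C(4,2) = 6. Edges among them: none → e = 0.
Clustering(4) = 0/6 = 0.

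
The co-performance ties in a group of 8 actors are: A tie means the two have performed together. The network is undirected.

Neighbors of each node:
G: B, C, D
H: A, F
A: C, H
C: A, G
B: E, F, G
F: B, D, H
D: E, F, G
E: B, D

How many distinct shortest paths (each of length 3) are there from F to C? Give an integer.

The shortest distance is 3. The length-3 paths are: F–D–G–C; F–B–G–C; F–H–A–C.
That gives 3 distinct shortest paths.

3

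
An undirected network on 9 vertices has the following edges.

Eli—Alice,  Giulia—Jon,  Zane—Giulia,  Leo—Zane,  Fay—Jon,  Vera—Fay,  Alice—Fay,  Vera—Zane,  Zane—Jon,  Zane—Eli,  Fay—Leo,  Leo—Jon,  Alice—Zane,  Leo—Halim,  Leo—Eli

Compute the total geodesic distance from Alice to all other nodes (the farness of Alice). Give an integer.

Distances from Alice: Eli:1, Fay:1, Giulia:2, Halim:3, Jon:2, Leo:2, Vera:2, Zane:1.
Sum = 1 + 1 + 2 + 3 + 2 + 2 + 2 + 1 = 14.

14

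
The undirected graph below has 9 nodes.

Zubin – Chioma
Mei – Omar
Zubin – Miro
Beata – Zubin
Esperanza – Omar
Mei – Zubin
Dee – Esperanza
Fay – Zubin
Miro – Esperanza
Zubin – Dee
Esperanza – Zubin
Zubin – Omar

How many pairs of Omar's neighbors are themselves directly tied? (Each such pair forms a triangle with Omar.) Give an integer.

Omar's neighbors: Esperanza, Mei, and Zubin.
Neighbor pairs that are themselves tied: Omar–Esperanza–Zubin; Omar–Mei–Zubin. Each forms one triangle with Omar, for 2 in total.

2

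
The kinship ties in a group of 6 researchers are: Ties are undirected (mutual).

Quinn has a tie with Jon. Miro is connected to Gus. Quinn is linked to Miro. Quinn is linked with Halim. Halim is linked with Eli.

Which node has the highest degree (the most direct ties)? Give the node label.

Quinn

Degrees — Eli:1, Gus:1, Halim:2, Jon:1, Miro:2, Quinn:3.
The maximum is 3, attained only by Quinn.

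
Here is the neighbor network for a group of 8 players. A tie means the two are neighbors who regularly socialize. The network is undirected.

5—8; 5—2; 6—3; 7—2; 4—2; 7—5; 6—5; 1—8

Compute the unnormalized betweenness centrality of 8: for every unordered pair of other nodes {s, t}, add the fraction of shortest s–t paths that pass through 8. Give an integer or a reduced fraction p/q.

6

Pairs whose geodesics pass through 8 — 5–1: 1; 2–1: 1; 6–1: 1; 4–1: 1; 7–1: 1; 1–3: 1.
All other pairs contribute 0.
Summing the contributions gives betweenness(8) = 6.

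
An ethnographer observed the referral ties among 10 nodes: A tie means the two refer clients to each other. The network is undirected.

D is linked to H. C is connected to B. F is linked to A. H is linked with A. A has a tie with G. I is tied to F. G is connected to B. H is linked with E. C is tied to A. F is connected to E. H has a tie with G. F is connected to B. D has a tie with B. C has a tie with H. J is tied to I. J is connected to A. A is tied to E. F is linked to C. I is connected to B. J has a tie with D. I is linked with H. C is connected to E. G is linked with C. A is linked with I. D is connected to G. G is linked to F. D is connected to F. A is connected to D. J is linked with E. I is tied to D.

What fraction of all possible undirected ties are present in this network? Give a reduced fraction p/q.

There are 30 edges and 10 nodes, so the maximum possible is C(10,2) = 45.
Density = 30/45 = 2/3.

2/3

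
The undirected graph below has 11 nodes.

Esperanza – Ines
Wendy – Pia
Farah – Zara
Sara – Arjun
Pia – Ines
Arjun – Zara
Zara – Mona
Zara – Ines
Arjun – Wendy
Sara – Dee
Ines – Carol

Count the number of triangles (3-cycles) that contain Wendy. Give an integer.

0

Wendy's neighbors are Arjun and Pia, but none of them are tied to each other, so no triangle contains Wendy.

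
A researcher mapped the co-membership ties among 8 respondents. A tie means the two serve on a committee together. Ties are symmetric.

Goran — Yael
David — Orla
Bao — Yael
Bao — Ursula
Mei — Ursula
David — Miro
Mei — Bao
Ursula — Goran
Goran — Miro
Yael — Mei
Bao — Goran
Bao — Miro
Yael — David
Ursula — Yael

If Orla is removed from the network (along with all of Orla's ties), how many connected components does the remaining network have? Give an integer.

1

Orla's neighbors (David) remain reachable from one another through other ties, so the rest of the network stays in one piece.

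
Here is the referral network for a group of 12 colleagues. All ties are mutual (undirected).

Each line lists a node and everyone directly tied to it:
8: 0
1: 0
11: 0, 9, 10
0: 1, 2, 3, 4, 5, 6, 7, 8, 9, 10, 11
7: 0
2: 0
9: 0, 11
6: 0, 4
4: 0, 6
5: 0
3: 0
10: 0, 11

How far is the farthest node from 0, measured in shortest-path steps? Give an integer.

1

Distances from 0: 1:1, 2:1, 3:1, 4:1, 5:1, 6:1, 7:1, 8:1, 9:1, 10:1, 11:1.
The largest is 1 (to 7, 4, 9, 3, 5, 2, 11, 6, 10, 8, and 1), so the eccentricity of 0 is 1.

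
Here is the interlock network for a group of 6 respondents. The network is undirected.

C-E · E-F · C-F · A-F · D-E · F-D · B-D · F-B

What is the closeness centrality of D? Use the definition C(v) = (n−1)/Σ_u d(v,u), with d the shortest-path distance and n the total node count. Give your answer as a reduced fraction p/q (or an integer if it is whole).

Distances from D: A:2, B:1, C:2, E:1, F:1. Sum = 7.
n = 6, so closeness = 5/7.

5/7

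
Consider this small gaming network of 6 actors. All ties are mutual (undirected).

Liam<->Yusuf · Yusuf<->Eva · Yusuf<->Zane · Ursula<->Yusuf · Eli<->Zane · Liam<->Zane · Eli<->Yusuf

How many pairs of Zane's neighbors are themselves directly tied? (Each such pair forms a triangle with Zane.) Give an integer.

2

Zane's neighbors: Eli, Liam, and Yusuf.
Neighbor pairs that are themselves tied: Zane–Eli–Yusuf; Zane–Liam–Yusuf. Each forms one triangle with Zane, for 2 in total.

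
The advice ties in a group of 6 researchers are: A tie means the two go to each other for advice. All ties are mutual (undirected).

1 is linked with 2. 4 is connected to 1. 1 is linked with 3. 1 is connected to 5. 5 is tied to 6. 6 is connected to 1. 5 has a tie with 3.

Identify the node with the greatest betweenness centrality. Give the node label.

1

Unnormalized betweenness of each node: 1:15/2, 2:0, 3:0, 4:0, 5:1/2, 6:0.
1 has the largest value, 15/2, making it the main broker — the node through which the most shortest paths run.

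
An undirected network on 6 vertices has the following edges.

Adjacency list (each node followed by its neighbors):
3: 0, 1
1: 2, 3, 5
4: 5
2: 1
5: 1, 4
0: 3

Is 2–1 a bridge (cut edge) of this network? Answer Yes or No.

Without the 2–1 edge there is no alternate route between 2 and 1, so the network disconnects. It is a bridge.

Yes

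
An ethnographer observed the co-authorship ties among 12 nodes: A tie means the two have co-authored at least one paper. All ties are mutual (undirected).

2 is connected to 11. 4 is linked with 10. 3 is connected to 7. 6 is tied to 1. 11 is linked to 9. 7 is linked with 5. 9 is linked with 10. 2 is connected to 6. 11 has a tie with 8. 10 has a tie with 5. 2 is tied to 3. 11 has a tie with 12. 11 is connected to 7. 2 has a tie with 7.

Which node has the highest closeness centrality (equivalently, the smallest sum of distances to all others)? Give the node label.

11

Farness (sum of distances to all others) for each node — 1:39, 2:21, 3:27, 4:38, 5:25, 6:29, 7:20, 8:29, 9:24, 10:28, 11:19, 12:29.
The smallest farness is 19, for 11, so 11 has the highest closeness.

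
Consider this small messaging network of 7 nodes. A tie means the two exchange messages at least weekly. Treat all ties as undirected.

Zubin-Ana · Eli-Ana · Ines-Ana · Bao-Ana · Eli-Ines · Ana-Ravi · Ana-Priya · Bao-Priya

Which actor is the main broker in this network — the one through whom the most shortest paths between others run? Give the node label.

Ana

Unnormalized betweenness of each node: Ana:13, Bao:0, Eli:0, Ines:0, Priya:0, Ravi:0, Zubin:0.
Ana has the largest value, 13, making it the main broker — the node through which the most shortest paths run.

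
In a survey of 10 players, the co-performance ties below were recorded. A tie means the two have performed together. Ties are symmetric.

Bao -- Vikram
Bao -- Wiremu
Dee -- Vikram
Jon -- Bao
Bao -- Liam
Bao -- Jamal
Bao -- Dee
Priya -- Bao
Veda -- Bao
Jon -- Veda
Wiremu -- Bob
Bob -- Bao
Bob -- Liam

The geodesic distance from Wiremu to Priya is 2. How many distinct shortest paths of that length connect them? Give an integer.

1

The shortest distance is 2, and the only length-2 path is Wiremu–Bao–Priya. So there is exactly 1 shortest path.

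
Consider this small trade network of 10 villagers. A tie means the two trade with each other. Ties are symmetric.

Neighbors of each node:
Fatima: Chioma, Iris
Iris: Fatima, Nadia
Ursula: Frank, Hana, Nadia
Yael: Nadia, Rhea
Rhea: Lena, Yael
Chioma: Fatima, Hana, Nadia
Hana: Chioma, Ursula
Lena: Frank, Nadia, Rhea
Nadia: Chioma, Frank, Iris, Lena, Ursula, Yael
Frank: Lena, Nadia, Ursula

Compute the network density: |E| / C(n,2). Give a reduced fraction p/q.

14/45

There are 14 edges and 10 nodes, so the maximum possible is C(10,2) = 45.
Density = 14/45.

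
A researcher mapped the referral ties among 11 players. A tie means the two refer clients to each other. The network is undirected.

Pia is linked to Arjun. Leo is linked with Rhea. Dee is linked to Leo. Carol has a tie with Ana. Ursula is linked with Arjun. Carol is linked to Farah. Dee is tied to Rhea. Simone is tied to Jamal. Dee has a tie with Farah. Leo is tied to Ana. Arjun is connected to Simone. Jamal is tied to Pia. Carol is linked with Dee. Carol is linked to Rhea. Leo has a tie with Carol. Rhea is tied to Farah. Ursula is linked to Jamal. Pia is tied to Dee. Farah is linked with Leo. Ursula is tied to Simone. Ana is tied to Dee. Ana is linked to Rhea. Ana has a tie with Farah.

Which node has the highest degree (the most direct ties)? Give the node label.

Degrees — Ana:5, Arjun:3, Carol:5, Dee:6, Farah:5, Jamal:3, Leo:5, Pia:3, Rhea:5, Simone:3, Ursula:3.
The maximum is 6, attained only by Dee.

Dee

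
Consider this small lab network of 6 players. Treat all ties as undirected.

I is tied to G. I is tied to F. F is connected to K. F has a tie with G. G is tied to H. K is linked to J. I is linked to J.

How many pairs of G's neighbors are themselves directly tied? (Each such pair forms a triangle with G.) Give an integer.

G's neighbors: F, H, and I.
Neighbor pairs that are themselves tied: G–F–I. Each forms one triangle with G, for 1 in total.

1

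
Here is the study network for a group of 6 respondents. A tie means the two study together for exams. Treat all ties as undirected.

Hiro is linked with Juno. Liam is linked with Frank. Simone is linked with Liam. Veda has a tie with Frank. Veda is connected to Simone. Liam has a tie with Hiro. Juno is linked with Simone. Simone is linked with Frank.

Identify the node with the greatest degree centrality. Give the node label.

Simone

Degrees — Frank:3, Hiro:2, Juno:2, Liam:3, Simone:4, Veda:2.
The maximum is 4, attained only by Simone.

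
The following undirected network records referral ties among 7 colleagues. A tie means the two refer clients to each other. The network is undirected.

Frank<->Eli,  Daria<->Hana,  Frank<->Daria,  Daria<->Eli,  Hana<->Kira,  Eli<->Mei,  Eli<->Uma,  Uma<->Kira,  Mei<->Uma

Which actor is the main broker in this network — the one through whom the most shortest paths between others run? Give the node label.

Eli

Unnormalized betweenness of each node: Daria:3, Eli:5, Frank:0, Hana:3/2, Kira:3/2, Mei:0, Uma:3.
Eli has the largest value, 5, making it the main broker — the node through which the most shortest paths run.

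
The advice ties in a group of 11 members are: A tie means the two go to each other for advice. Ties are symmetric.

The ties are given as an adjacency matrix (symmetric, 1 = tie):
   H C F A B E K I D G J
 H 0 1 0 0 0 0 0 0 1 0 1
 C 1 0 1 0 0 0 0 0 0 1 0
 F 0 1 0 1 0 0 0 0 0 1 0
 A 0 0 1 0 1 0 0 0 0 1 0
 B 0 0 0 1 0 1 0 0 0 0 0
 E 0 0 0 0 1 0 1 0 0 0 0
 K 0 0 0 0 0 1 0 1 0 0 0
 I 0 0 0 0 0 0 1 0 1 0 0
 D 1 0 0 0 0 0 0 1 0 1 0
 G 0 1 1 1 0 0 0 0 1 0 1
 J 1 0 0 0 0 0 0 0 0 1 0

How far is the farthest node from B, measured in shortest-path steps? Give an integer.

Distances from B: A:1, C:3, D:3, E:1, F:2, G:2, H:4, I:3, J:3, K:2.
The largest is 4 (to H), so the eccentricity of B is 4.

4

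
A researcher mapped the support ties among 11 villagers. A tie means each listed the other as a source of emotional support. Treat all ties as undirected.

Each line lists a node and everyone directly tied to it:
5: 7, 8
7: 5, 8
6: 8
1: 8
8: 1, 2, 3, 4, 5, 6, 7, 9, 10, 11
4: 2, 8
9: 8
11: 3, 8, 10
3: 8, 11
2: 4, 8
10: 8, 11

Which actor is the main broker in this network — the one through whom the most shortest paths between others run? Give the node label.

8

Unnormalized betweenness of each node: 1:0, 2:0, 3:0, 4:0, 5:0, 6:0, 7:0, 8:81/2, 9:0, 10:0, 11:1/2.
8 has the largest value, 81/2, making it the main broker — the node through which the most shortest paths run.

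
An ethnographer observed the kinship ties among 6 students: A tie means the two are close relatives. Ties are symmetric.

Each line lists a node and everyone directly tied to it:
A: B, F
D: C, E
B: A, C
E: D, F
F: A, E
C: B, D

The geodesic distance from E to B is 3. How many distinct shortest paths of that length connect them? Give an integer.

The shortest distance is 3. The length-3 paths are: E–F–A–B; E–D–C–B.
That gives 2 distinct shortest paths.

2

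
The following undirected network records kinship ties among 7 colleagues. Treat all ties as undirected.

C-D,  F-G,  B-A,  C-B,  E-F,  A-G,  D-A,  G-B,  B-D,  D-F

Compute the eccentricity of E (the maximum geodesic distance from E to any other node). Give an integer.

3

Distances from E: A:3, B:3, C:3, D:2, F:1, G:2.
The largest is 3 (to B, A, and C), so the eccentricity of E is 3.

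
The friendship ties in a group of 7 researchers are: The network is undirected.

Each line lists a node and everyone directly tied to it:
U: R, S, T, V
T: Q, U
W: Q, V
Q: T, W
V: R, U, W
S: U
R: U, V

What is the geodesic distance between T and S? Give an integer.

2

One shortest route is T – U – S, which uses 2 edges, and T and S are not directly tied, so nothing shorter exists. So d(T,S) = 2.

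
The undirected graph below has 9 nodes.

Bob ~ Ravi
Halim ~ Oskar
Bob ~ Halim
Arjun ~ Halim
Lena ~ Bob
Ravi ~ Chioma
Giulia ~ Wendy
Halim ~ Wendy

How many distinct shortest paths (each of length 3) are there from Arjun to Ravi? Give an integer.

The shortest distance is 3, and the only length-3 path is Arjun–Halim–Bob–Ravi. So there is exactly 1 shortest path.

1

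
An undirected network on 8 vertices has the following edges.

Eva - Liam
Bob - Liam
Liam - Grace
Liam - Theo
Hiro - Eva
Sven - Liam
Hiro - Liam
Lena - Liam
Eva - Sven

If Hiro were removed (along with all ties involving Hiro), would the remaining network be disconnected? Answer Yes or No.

Even without Hiro, every remaining node can still reach every other (the residual graph is connected), so Hiro is not a cut vertex.

No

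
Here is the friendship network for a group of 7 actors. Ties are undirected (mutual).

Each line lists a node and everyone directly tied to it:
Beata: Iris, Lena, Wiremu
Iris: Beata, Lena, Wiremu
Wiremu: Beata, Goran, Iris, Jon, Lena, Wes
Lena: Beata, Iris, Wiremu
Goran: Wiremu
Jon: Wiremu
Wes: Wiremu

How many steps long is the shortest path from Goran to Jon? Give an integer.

One shortest route is Goran – Wiremu – Jon, which uses 2 edges, and Goran and Jon are not directly tied, so nothing shorter exists. So d(Goran,Jon) = 2.

2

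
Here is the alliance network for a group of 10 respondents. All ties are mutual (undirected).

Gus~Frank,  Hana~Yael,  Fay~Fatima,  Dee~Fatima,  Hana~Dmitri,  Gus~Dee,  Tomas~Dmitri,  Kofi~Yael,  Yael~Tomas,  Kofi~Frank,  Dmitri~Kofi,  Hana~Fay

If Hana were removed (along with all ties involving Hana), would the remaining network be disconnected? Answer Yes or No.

No

Even without Hana, every remaining node can still reach every other (the residual graph is connected), so Hana is not a cut vertex.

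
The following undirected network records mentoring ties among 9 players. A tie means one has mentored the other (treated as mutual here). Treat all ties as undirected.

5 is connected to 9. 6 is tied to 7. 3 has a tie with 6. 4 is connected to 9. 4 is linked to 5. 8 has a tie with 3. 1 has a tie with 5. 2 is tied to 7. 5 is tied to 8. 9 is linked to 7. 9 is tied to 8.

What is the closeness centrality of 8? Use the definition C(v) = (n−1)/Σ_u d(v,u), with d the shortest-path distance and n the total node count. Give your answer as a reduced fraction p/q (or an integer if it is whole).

Distances from 8: 1:2, 2:3, 3:1, 4:2, 5:1, 6:2, 7:2, 9:1. Sum = 14.
n = 9, so closeness = 8/14 = 4/7.

4/7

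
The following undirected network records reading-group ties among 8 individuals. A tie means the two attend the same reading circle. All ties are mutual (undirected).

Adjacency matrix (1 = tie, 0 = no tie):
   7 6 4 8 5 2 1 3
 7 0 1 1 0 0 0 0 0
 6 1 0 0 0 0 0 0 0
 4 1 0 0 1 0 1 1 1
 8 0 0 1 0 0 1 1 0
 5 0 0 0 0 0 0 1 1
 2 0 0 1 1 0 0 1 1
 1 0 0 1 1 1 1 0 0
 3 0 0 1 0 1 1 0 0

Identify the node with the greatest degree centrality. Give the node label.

Degrees — 1:4, 2:4, 3:3, 4:5, 5:2, 6:1, 7:2, 8:3.
The maximum is 5, attained only by 4.

4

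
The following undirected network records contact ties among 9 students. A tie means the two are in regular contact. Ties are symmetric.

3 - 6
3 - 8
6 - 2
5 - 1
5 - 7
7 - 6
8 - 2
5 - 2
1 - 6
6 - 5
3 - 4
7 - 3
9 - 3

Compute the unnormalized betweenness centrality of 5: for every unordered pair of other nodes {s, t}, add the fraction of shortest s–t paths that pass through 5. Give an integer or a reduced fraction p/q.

11/6

Pairs whose geodesics pass through 5 — 2–1: 1/2; 2–7: 1/2; 8–1: 1/3; 1–7: 1/2.
All other pairs contribute 0.
Summing the contributions gives betweenness(5) = 11/6.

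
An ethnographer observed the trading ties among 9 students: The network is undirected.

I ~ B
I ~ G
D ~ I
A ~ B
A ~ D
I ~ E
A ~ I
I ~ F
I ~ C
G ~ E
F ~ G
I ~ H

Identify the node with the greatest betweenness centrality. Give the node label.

Unnormalized betweenness of each node: A:1/2, B:0, C:0, D:0, E:0, F:0, G:1/2, H:0, I:23.
I has the largest value, 23, making it the main broker — the node through which the most shortest paths run.

I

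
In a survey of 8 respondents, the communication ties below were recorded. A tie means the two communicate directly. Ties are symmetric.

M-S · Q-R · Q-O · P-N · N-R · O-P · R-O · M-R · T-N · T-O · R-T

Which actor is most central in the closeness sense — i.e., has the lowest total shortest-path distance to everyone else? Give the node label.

Farness (sum of distances to all others) for each node — M:13, N:12, O:11, P:15, Q:13, R:9, S:19, T:12.
The smallest farness is 9, for R, so R has the highest closeness.

R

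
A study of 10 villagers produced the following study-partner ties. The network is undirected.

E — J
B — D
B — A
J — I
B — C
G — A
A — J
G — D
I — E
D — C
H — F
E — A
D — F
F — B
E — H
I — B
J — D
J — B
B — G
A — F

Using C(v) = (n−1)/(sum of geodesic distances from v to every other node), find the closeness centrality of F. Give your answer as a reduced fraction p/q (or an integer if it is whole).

Distances from F: A:1, B:1, C:2, D:1, E:2, G:2, H:1, I:2, J:2. Sum = 14.
n = 10, so closeness = 9/14.

9/14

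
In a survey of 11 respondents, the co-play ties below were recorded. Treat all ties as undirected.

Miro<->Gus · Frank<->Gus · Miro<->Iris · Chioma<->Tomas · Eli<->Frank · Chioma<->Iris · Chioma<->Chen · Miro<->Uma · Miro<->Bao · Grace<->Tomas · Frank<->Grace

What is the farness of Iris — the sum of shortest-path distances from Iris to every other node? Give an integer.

22

Distances from Iris: Bao:2, Chen:2, Chioma:1, Eli:4, Frank:3, Grace:3, Gus:2, Miro:1, Tomas:2, Uma:2.
Sum = 2 + 2 + 1 + 4 + 3 + 3 + 2 + 1 + 2 + 2 = 22.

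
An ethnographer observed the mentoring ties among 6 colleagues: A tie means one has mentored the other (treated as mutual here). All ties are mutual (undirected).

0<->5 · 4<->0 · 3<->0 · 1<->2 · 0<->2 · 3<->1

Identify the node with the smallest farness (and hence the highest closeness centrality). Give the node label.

0

Farness (sum of distances to all others) for each node — 0:6, 1:10, 2:8, 3:8, 4:10, 5:10.
The smallest farness is 6, for 0, so 0 has the highest closeness.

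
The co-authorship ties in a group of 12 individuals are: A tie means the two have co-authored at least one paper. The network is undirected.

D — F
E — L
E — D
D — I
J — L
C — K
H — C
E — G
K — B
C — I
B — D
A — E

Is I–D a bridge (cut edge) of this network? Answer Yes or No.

No

Even without that edge, I still reaches D via I – C – K – B – D, so the network stays connected. Not a bridge.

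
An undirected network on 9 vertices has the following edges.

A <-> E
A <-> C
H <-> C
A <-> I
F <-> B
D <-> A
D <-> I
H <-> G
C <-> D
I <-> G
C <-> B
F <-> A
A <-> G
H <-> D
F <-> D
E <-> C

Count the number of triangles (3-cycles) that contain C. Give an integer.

3

C's neighbors: A, B, D, E, and H.
Neighbor pairs that are themselves tied: C–A–D; C–A–E; C–D–H. Each forms one triangle with C, for 3 in total.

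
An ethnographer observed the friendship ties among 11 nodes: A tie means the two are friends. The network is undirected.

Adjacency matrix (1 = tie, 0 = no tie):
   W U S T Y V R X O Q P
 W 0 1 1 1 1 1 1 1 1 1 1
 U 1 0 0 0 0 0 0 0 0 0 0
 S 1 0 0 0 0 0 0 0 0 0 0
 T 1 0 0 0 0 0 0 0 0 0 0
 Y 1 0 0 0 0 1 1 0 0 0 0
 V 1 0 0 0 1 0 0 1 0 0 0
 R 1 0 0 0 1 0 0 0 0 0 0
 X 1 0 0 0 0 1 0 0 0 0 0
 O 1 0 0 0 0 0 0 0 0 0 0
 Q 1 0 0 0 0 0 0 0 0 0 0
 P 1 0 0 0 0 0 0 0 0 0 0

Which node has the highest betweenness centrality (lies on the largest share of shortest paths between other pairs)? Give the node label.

Unnormalized betweenness of each node: O:0, P:0, Q:0, R:0, S:0, T:0, U:0, V:1/2, W:41, X:0, Y:1/2.
W has the largest value, 41, making it the main broker — the node through which the most shortest paths run.

W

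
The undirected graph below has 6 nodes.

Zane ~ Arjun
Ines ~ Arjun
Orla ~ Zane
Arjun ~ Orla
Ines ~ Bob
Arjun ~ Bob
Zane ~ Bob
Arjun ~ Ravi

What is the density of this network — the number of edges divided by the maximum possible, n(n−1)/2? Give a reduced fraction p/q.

There are 8 edges and 6 nodes, so the maximum possible is C(6,2) = 15.
Density = 8/15.

8/15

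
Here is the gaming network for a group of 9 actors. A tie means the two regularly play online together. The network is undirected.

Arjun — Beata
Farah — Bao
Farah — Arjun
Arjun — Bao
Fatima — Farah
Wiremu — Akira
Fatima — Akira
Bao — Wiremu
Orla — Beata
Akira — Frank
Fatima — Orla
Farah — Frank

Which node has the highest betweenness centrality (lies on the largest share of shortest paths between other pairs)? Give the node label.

Unnormalized betweenness of each node: Akira:4, Arjun:9/2, Bao:10/3, Beata:3/2, Farah:43/6, Fatima:19/3, Frank:5/6, Orla:2, Wiremu:4/3.
Farah has the largest value, 43/6, making it the main broker — the node through which the most shortest paths run.

Farah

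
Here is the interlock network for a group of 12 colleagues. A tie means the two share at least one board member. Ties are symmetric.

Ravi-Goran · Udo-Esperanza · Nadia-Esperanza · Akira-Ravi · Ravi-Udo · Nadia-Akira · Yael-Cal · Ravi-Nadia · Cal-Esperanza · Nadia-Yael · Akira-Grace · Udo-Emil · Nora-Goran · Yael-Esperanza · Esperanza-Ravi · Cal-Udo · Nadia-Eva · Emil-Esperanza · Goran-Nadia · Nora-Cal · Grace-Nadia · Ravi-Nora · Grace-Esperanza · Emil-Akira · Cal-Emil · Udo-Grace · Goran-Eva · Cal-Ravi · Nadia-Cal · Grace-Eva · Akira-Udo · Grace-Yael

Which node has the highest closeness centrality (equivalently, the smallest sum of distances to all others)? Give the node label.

Farness (sum of distances to all others) for each node — Akira:17, Cal:15, Emil:20, Esperanza:15, Eva:20, Goran:19, Grace:17, Nadia:14, Nora:20, Ravi:15, Udo:16, Yael:18.
The smallest farness is 14, for Nadia, so Nadia has the highest closeness.

Nadia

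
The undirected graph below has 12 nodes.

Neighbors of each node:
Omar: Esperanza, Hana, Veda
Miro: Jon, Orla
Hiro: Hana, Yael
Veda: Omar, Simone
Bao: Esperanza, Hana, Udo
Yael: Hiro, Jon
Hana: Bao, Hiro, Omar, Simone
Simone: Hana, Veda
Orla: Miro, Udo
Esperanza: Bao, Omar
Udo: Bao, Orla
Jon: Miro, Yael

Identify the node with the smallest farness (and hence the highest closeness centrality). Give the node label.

Hana

Farness (sum of distances to all others) for each node — Bao:24, Esperanza:30, Hana:22, Hiro:26, Jon:34, Miro:36, Omar:28, Orla:32, Simone:30, Udo:28, Veda:36, Yael:30.
The smallest farness is 22, for Hana, so Hana has the highest closeness.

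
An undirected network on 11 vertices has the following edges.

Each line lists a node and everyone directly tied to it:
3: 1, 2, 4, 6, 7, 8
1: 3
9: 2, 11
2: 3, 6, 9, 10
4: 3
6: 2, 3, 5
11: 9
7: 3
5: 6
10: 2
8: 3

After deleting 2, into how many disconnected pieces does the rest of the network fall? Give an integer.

Without 2, the remaining ties split the others into: {1, 3, 4, 5, 6, 7, 8}; {9, 11}; {10}.
That's 3 separate components.

3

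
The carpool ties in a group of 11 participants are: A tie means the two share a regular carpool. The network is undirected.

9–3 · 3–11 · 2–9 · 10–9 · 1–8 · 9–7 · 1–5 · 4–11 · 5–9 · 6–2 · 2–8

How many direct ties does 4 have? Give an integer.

1

4 is directly tied to 11. That is 1 neighbor, so the degree of 4 is 1.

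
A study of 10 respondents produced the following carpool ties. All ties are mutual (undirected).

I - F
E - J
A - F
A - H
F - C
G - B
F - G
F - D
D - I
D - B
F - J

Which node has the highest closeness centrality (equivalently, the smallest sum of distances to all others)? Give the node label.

F

Farness (sum of distances to all others) for each node — A:18, B:23, C:20, D:17, E:26, F:12, G:18, H:26, I:18, J:18.
The smallest farness is 12, for F, so F has the highest closeness.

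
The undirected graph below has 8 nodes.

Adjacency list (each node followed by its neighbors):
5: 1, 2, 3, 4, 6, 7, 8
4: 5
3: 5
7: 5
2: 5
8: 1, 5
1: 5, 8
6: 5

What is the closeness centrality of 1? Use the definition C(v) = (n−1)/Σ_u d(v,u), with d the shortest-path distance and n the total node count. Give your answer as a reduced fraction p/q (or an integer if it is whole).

7/12

Distances from 1: 2:2, 3:2, 4:2, 5:1, 6:2, 7:2, 8:1. Sum = 12.
n = 8, so closeness = 7/12.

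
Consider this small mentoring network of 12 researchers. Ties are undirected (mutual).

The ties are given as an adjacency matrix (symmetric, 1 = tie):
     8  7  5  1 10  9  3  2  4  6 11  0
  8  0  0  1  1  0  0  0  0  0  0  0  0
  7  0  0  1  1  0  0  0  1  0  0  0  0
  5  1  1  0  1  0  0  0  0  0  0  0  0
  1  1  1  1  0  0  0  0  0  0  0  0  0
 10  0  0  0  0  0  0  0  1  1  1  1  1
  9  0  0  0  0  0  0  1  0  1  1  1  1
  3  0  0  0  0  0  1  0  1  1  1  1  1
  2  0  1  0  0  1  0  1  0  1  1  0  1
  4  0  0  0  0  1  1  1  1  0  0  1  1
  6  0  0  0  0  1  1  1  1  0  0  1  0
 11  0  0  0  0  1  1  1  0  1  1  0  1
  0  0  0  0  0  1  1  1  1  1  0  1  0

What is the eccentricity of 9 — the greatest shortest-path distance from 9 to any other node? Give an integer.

Distances from 9: 0:1, 1:4, 2:2, 3:1, 4:1, 5:4, 6:1, 7:3, 8:5, 10:2, 11:1.
The largest is 5 (to 8), so the eccentricity of 9 is 5.

5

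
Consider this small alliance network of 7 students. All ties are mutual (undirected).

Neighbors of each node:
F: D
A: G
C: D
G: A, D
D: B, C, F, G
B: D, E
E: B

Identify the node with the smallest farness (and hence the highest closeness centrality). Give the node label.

D

Farness (sum of distances to all others) for each node — A:16, B:11, C:13, D:8, E:16, F:13, G:11.
The smallest farness is 8, for D, so D has the highest closeness.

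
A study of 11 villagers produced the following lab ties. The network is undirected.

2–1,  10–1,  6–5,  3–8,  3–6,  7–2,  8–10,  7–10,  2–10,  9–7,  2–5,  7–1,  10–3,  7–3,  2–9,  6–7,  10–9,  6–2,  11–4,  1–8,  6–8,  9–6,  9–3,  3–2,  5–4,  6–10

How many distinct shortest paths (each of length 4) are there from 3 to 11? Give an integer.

The shortest distance is 4. The length-4 paths are: 3–6–5–4–11; 3–2–5–4–11.
That gives 2 distinct shortest paths.

2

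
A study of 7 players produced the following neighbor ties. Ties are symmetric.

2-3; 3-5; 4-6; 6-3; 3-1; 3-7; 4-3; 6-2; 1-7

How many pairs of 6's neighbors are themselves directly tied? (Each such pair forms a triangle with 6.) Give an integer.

6's neighbors: 2, 3, and 4.
Neighbor pairs that are themselves tied: 6–2–3; 6–3–4. Each forms one triangle with 6, for 2 in total.

2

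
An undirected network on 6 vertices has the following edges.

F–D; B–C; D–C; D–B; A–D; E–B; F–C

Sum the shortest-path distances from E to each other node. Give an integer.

11

Distances from E: A:3, B:1, C:2, D:2, F:3.
Sum = 3 + 1 + 2 + 2 + 3 = 11.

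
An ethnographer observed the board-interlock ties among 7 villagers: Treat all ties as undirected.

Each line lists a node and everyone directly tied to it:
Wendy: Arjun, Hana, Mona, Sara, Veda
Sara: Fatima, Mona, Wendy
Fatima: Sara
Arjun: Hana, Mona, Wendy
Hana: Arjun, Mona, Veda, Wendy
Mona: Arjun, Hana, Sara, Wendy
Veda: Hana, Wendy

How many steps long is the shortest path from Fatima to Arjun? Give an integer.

One shortest route is Fatima – Sara – Wendy – Arjun, which uses 3 edges, and at distance 2 from Fatima we only reach {Mona, Wendy}, which does not include Arjun. So d(Fatima,Arjun) = 3.

3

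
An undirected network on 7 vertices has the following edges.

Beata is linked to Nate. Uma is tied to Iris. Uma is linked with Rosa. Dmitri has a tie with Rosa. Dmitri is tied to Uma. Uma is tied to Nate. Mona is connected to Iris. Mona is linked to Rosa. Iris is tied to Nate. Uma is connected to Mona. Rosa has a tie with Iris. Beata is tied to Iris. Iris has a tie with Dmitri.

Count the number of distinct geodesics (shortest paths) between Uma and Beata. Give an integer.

The shortest distance is 2. The length-2 paths are: Uma–Nate–Beata; Uma–Iris–Beata.
That gives 2 distinct shortest paths.

2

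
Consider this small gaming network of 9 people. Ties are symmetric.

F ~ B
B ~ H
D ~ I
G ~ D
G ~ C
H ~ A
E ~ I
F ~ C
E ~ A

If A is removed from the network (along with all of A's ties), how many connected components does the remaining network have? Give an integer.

1

A's neighbors (E and H) remain reachable from one another through other ties, so the rest of the network stays in one piece.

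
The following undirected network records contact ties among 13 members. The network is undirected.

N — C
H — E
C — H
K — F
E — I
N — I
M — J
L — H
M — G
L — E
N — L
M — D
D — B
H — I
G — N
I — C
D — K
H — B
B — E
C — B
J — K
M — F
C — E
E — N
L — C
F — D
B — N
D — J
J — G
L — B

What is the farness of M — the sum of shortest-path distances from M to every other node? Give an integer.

Distances from M: B:2, C:3, D:1, E:3, F:1, G:1, H:3, I:3, J:1, K:2, L:3, N:2.
Sum = 2 + 3 + 1 + 3 + 1 + 1 + 3 + 3 + 1 + 2 + 3 + 2 = 25.

25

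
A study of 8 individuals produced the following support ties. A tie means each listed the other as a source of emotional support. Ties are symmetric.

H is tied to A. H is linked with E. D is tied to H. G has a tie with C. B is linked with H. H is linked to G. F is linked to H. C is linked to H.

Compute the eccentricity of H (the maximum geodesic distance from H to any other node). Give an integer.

1

Distances from H: A:1, B:1, C:1, D:1, E:1, F:1, G:1.
The largest is 1 (to D, G, B, E, C, A, and F), so the eccentricity of H is 1.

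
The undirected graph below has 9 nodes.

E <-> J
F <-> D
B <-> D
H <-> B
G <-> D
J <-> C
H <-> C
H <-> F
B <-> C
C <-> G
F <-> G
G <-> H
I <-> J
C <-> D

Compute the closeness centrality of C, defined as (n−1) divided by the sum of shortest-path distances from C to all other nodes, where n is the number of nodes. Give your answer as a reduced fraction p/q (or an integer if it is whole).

8/11

Distances from C: B:1, D:1, E:2, F:2, G:1, H:1, I:2, J:1. Sum = 11.
n = 9, so closeness = 8/11.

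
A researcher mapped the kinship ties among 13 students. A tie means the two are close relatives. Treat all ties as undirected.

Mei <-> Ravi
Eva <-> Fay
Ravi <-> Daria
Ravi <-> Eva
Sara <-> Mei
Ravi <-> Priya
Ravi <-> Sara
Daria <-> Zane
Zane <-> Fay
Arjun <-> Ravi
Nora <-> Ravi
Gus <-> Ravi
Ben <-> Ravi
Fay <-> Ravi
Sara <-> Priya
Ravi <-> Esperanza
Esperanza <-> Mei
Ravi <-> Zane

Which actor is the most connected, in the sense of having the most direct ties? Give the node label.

Ravi

Degrees — Arjun:1, Ben:1, Daria:2, Esperanza:2, Eva:2, Fay:3, Gus:1, Mei:3, Nora:1, Priya:2, Ravi:12, Sara:3, Zane:3.
The maximum is 12, attained only by Ravi.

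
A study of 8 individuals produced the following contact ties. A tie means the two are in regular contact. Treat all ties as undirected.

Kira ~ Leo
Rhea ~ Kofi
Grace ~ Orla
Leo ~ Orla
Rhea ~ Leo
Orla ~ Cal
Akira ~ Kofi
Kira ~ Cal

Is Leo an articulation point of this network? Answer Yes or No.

Yes

Removing Leo leaves {Akira, Kofi, and Rhea} with no path to {Cal, Grace, Kira, and Orla}, so the network splits into 2 components. Leo is a cut vertex.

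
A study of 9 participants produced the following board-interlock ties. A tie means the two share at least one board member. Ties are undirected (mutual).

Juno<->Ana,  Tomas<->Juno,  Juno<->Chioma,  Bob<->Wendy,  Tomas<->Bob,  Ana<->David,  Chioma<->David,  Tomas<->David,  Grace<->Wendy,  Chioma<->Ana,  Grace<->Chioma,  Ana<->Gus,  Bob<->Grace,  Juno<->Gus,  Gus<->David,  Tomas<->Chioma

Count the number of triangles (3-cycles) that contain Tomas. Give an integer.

2

Tomas's neighbors: Bob, Chioma, David, and Juno.
Neighbor pairs that are themselves tied: Tomas–Chioma–David; Tomas–Chioma–Juno. Each forms one triangle with Tomas, for 2 in total.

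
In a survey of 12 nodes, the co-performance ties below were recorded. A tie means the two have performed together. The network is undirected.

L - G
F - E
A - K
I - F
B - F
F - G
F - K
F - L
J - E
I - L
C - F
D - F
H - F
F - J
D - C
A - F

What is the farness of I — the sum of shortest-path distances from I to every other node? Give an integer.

20

Distances from I: A:2, B:2, C:2, D:2, E:2, F:1, G:2, H:2, J:2, K:2, L:1.
Sum = 2 + 2 + 2 + 2 + 2 + 1 + 2 + 2 + 2 + 2 + 1 = 20.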